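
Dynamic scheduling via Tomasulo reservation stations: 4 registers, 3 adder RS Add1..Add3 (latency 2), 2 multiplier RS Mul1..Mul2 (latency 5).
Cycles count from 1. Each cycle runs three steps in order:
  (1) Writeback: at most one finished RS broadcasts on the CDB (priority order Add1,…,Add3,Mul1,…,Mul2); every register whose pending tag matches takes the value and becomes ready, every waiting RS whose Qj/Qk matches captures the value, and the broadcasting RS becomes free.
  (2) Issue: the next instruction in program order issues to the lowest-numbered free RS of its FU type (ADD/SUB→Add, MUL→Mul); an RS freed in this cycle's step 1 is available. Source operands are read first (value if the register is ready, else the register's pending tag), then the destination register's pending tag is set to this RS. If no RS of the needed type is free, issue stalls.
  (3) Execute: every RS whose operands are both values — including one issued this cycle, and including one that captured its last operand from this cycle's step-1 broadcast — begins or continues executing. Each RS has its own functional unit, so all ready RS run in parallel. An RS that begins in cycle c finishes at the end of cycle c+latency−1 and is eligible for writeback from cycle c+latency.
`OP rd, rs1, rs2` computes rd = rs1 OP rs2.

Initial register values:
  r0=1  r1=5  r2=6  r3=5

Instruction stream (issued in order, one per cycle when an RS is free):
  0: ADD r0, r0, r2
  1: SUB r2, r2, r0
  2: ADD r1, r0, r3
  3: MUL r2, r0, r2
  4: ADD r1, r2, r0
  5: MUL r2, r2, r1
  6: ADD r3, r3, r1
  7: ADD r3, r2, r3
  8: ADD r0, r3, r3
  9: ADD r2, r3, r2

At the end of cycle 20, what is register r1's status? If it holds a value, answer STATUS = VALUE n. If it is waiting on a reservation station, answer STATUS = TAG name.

STATUS = VALUE 0

cycle 1: issue ADD r0<-Add1 // r0:Add1,r1:5,r2:6,r3:5
cycle 2: issue SUB r2<-Add2 // r0:Add1,r1:5,r2:Add2,r3:5
cycle 3: CDB Add1=7; issue ADD r1<-Add1 // r0:7,r1:Add1,r2:Add2,r3:5
cycle 4: issue MUL r2<-Mul1 // r0:7,r1:Add1,r2:Mul1,r3:5
cycle 5: CDB Add1=12; issue ADD r1<-Add1 // r0:7,r1:Add1,r2:Mul1,r3:5
cycle 6: CDB Add2=-1; issue MUL r2<-Mul2 // r0:7,r1:Add1,r2:Mul2,r3:5
cycle 7: issue ADD r3<-Add2 // r0:7,r1:Add1,r2:Mul2,r3:Add2
cycle 8: issue ADD r3<-Add3 // r0:7,r1:Add1,r2:Mul2,r3:Add3
cycle 9: stall // r0:7,r1:Add1,r2:Mul2,r3:Add3
cycle 10: stall // r0:7,r1:Add1,r2:Mul2,r3:Add3
cycle 11: CDB Mul1=-7; stall // r0:7,r1:Add1,r2:Mul2,r3:Add3
cycle 12: stall // r0:7,r1:Add1,r2:Mul2,r3:Add3
cycle 13: CDB Add1=0; issue ADD r0<-Add1 // r0:Add1,r1:0,r2:Mul2,r3:Add3
cycle 14: stall // r0:Add1,r1:0,r2:Mul2,r3:Add3
cycle 15: CDB Add2=5; issue ADD r2<-Add2 // r0:Add1,r1:0,r2:Add2,r3:Add3
cycle 16: - // r0:Add1,r1:0,r2:Add2,r3:Add3
cycle 17: - // r0:Add1,r1:0,r2:Add2,r3:Add3
cycle 18: CDB Mul2=0 // r0:Add1,r1:0,r2:Add2,r3:Add3
cycle 19: - // r0:Add1,r1:0,r2:Add2,r3:Add3
cycle 20: CDB Add3=5 // r0:Add1,r1:0,r2:Add2,r3:5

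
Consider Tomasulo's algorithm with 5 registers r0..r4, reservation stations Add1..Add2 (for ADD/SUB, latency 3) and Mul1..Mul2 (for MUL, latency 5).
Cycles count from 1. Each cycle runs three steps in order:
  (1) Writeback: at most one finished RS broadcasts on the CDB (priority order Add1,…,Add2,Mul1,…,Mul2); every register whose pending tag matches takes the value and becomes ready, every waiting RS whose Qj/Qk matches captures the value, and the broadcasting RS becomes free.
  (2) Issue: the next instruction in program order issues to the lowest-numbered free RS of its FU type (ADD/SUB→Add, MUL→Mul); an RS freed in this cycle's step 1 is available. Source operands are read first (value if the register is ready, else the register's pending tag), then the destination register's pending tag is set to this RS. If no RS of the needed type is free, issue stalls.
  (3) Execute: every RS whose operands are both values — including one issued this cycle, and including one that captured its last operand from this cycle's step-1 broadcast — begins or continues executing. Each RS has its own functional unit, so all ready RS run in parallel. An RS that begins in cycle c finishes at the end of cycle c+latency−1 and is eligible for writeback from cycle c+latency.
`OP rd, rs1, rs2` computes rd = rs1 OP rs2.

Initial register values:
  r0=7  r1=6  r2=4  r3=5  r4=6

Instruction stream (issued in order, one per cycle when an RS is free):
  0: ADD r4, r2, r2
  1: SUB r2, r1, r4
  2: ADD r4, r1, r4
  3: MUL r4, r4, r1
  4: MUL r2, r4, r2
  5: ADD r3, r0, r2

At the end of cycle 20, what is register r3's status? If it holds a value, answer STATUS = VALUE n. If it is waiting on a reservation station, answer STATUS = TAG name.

STATUS = VALUE -161

cycle 1: issue ADD r4<-Add1 // r0:7,r1:6,r2:4,r3:5,r4:Add1
cycle 2: issue SUB r2<-Add2 // r0:7,r1:6,r2:Add2,r3:5,r4:Add1
cycle 3: stall // r0:7,r1:6,r2:Add2,r3:5,r4:Add1
cycle 4: CDB Add1=8; issue ADD r4<-Add1 // r0:7,r1:6,r2:Add2,r3:5,r4:Add1
cycle 5: issue MUL r4<-Mul1 // r0:7,r1:6,r2:Add2,r3:5,r4:Mul1
cycle 6: issue MUL r2<-Mul2 // r0:7,r1:6,r2:Mul2,r3:5,r4:Mul1
cycle 7: CDB Add1=14; issue ADD r3<-Add1 // r0:7,r1:6,r2:Mul2,r3:Add1,r4:Mul1
cycle 8: CDB Add2=-2 // r0:7,r1:6,r2:Mul2,r3:Add1,r4:Mul1
cycle 9: - // r0:7,r1:6,r2:Mul2,r3:Add1,r4:Mul1
cycle 10: - // r0:7,r1:6,r2:Mul2,r3:Add1,r4:Mul1
cycle 11: - // r0:7,r1:6,r2:Mul2,r3:Add1,r4:Mul1
cycle 12: CDB Mul1=84 // r0:7,r1:6,r2:Mul2,r3:Add1,r4:84
cycle 13: - // r0:7,r1:6,r2:Mul2,r3:Add1,r4:84
cycle 14: - // r0:7,r1:6,r2:Mul2,r3:Add1,r4:84
cycle 15: - // r0:7,r1:6,r2:Mul2,r3:Add1,r4:84
cycle 16: - // r0:7,r1:6,r2:Mul2,r3:Add1,r4:84
cycle 17: CDB Mul2=-168 // r0:7,r1:6,r2:-168,r3:Add1,r4:84
cycle 18: - // r0:7,r1:6,r2:-168,r3:Add1,r4:84
cycle 19: - // r0:7,r1:6,r2:-168,r3:Add1,r4:84
cycle 20: CDB Add1=-161 // r0:7,r1:6,r2:-168,r3:-161,r4:84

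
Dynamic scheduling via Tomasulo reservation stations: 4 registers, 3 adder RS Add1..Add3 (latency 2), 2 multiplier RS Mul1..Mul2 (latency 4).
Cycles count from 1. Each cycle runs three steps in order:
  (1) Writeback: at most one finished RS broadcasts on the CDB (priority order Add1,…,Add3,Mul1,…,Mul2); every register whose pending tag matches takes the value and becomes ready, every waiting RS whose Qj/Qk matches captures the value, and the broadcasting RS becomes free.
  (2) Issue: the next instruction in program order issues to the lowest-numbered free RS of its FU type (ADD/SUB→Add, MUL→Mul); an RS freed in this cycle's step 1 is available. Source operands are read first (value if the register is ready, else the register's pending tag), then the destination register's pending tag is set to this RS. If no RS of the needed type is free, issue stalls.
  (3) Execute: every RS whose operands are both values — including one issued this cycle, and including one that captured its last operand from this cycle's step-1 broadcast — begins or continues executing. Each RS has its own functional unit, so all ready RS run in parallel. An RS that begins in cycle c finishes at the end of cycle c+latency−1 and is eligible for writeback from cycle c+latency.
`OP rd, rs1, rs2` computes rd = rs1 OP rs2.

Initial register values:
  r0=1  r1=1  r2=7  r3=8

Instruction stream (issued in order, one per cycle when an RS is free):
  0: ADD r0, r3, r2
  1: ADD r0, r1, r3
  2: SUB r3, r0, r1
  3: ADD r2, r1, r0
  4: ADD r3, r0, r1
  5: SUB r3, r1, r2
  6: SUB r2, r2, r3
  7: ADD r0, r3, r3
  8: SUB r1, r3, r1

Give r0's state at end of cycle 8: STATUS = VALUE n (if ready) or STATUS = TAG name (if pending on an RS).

STATUS = TAG Add3

  c1: issue ADD r0<-Add1  regs: r0:Add1,r1:1,r2:7,r3:8
  c2: issue ADD r0<-Add2  regs: r0:Add2,r1:1,r2:7,r3:8
  c3: CDB Add1=15; issue SUB r3<-Add1  regs: r0:Add2,r1:1,r2:7,r3:Add1
  c4: CDB Add2=9; issue ADD r2<-Add2  regs: r0:9,r1:1,r2:Add2,r3:Add1
  c5: issue ADD r3<-Add3  regs: r0:9,r1:1,r2:Add2,r3:Add3
  c6: CDB Add1=8; issue SUB r3<-Add1  regs: r0:9,r1:1,r2:Add2,r3:Add1
  c7: CDB Add2=10; issue SUB r2<-Add2  regs: r0:9,r1:1,r2:Add2,r3:Add1
  c8: CDB Add3=10; issue ADD r0<-Add3  regs: r0:Add3,r1:1,r2:Add2,r3:Add1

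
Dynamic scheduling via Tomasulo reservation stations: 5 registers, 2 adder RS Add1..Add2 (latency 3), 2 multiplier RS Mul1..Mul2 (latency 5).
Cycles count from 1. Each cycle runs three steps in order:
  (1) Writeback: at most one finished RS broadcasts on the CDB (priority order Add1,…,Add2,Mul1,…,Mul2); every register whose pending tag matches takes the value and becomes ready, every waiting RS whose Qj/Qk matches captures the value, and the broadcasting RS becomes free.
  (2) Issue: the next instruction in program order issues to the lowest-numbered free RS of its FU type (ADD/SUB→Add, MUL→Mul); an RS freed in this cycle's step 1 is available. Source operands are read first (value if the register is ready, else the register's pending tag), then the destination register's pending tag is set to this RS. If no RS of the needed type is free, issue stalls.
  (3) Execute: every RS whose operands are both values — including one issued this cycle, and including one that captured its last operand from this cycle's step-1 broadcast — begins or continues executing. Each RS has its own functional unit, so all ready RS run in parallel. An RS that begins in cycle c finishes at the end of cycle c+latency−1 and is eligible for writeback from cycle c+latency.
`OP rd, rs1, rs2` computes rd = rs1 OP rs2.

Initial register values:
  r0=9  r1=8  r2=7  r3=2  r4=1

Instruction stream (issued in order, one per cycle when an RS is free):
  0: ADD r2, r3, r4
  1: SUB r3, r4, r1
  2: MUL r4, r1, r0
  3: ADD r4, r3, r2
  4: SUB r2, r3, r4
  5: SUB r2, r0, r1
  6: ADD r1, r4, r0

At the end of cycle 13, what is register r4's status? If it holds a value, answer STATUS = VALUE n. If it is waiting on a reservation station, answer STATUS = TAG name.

cycle 1: issue ADD r2<-Add1 // r0:9,r1:8,r2:Add1,r3:2,r4:1
cycle 2: issue SUB r3<-Add2 // r0:9,r1:8,r2:Add1,r3:Add2,r4:1
cycle 3: issue MUL r4<-Mul1 // r0:9,r1:8,r2:Add1,r3:Add2,r4:Mul1
cycle 4: CDB Add1=3; issue ADD r4<-Add1 // r0:9,r1:8,r2:3,r3:Add2,r4:Add1
cycle 5: CDB Add2=-7; issue SUB r2<-Add2 // r0:9,r1:8,r2:Add2,r3:-7,r4:Add1
cycle 6: stall // r0:9,r1:8,r2:Add2,r3:-7,r4:Add1
cycle 7: stall // r0:9,r1:8,r2:Add2,r3:-7,r4:Add1
cycle 8: CDB Add1=-4; issue SUB r2<-Add1 // r0:9,r1:8,r2:Add1,r3:-7,r4:-4
cycle 9: CDB Mul1=72; stall // r0:9,r1:8,r2:Add1,r3:-7,r4:-4
cycle 10: stall // r0:9,r1:8,r2:Add1,r3:-7,r4:-4
cycle 11: CDB Add1=1; issue ADD r1<-Add1 // r0:9,r1:Add1,r2:1,r3:-7,r4:-4
cycle 12: CDB Add2=-3 // r0:9,r1:Add1,r2:1,r3:-7,r4:-4
cycle 13: - // r0:9,r1:Add1,r2:1,r3:-7,r4:-4

STATUS = VALUE -4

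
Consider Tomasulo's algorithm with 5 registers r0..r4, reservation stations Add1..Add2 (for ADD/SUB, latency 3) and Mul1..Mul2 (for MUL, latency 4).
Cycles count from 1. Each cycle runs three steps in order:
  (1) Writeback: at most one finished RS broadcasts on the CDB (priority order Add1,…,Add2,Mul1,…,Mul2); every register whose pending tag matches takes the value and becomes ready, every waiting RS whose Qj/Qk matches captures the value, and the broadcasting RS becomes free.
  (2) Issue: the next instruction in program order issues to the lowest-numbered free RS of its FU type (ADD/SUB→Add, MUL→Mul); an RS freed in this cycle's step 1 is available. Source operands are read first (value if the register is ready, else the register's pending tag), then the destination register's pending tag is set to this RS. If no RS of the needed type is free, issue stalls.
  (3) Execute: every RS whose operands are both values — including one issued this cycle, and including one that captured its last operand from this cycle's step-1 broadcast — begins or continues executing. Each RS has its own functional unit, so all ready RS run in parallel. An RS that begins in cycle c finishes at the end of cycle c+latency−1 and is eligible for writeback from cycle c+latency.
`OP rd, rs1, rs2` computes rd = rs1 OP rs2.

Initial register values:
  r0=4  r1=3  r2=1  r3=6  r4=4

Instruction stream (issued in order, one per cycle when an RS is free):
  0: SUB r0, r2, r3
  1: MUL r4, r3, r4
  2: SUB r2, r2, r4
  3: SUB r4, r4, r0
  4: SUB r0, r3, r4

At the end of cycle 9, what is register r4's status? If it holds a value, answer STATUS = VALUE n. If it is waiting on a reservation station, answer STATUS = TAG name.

STATUS = VALUE 29

  c1: issue SUB r0<-Add1  regs: r0:Add1,r1:3,r2:1,r3:6,r4:4
  c2: issue MUL r4<-Mul1  regs: r0:Add1,r1:3,r2:1,r3:6,r4:Mul1
  c3: issue SUB r2<-Add2  regs: r0:Add1,r1:3,r2:Add2,r3:6,r4:Mul1
  c4: CDB Add1=-5; issue SUB r4<-Add1  regs: r0:-5,r1:3,r2:Add2,r3:6,r4:Add1
  c5: stall  regs: r0:-5,r1:3,r2:Add2,r3:6,r4:Add1
  c6: CDB Mul1=24; stall  regs: r0:-5,r1:3,r2:Add2,r3:6,r4:Add1
  c7: stall  regs: r0:-5,r1:3,r2:Add2,r3:6,r4:Add1
  c8: stall  regs: r0:-5,r1:3,r2:Add2,r3:6,r4:Add1
  c9: CDB Add1=29; issue SUB r0<-Add1  regs: r0:Add1,r1:3,r2:Add2,r3:6,r4:29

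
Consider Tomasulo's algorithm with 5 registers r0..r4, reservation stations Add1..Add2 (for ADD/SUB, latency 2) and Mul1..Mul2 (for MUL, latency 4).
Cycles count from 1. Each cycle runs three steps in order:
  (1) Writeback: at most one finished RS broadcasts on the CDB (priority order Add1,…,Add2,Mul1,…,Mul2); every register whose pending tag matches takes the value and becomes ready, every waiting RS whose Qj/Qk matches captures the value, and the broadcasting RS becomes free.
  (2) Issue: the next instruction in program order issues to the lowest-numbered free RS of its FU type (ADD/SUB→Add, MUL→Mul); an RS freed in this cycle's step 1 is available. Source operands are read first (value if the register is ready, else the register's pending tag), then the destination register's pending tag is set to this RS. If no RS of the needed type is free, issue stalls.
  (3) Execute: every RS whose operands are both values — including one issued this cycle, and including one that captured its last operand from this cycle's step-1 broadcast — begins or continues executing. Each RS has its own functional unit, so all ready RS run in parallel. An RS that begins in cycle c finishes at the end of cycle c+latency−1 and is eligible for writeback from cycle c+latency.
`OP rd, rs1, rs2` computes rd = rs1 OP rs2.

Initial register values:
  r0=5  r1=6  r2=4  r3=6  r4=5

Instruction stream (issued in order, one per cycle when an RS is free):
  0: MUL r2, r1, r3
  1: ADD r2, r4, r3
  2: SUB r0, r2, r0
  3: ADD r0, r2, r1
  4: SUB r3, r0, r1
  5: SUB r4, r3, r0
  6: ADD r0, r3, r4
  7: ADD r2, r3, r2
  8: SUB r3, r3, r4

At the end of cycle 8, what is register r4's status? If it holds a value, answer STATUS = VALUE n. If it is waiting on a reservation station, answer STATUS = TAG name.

STATUS = TAG Add2

  c1: issue MUL r2<-Mul1  regs: r0:5,r1:6,r2:Mul1,r3:6,r4:5
  c2: issue ADD r2<-Add1  regs: r0:5,r1:6,r2:Add1,r3:6,r4:5
  c3: issue SUB r0<-Add2  regs: r0:Add2,r1:6,r2:Add1,r3:6,r4:5
  c4: CDB Add1=11; issue ADD r0<-Add1  regs: r0:Add1,r1:6,r2:11,r3:6,r4:5
  c5: CDB Mul1=36; stall  regs: r0:Add1,r1:6,r2:11,r3:6,r4:5
  c6: CDB Add1=17; issue SUB r3<-Add1  regs: r0:17,r1:6,r2:11,r3:Add1,r4:5
  c7: CDB Add2=6; issue SUB r4<-Add2  regs: r0:17,r1:6,r2:11,r3:Add1,r4:Add2
  c8: CDB Add1=11; issue ADD r0<-Add1  regs: r0:Add1,r1:6,r2:11,r3:11,r4:Add2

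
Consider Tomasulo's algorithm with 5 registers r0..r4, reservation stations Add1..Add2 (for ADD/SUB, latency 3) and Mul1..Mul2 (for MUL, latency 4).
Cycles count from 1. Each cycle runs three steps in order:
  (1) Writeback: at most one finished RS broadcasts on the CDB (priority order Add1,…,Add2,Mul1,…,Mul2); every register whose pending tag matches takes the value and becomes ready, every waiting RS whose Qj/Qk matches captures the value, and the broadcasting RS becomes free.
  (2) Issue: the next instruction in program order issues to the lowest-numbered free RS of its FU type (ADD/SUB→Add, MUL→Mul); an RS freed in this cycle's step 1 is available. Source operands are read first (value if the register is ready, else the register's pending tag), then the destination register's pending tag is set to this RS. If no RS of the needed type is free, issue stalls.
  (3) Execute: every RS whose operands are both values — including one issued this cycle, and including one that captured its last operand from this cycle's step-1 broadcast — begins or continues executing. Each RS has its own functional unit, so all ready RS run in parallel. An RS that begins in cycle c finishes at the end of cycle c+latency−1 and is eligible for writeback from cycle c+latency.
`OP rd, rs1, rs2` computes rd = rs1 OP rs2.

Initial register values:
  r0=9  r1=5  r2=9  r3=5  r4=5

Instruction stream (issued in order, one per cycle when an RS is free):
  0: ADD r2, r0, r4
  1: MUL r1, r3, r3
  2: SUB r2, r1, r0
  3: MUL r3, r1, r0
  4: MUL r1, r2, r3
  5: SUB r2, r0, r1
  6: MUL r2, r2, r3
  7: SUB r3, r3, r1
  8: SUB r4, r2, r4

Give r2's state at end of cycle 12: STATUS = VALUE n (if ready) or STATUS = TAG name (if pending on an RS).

STATUS = TAG Mul2

cycle 1: issue ADD r2<-Add1 // r0:9,r1:5,r2:Add1,r3:5,r4:5
cycle 2: issue MUL r1<-Mul1 // r0:9,r1:Mul1,r2:Add1,r3:5,r4:5
cycle 3: issue SUB r2<-Add2 // r0:9,r1:Mul1,r2:Add2,r3:5,r4:5
cycle 4: CDB Add1=14; issue MUL r3<-Mul2 // r0:9,r1:Mul1,r2:Add2,r3:Mul2,r4:5
cycle 5: stall // r0:9,r1:Mul1,r2:Add2,r3:Mul2,r4:5
cycle 6: CDB Mul1=25; issue MUL r1<-Mul1 // r0:9,r1:Mul1,r2:Add2,r3:Mul2,r4:5
cycle 7: issue SUB r2<-Add1 // r0:9,r1:Mul1,r2:Add1,r3:Mul2,r4:5
cycle 8: stall // r0:9,r1:Mul1,r2:Add1,r3:Mul2,r4:5
cycle 9: CDB Add2=16; stall // r0:9,r1:Mul1,r2:Add1,r3:Mul2,r4:5
cycle 10: CDB Mul2=225; issue MUL r2<-Mul2 // r0:9,r1:Mul1,r2:Mul2,r3:225,r4:5
cycle 11: issue SUB r3<-Add2 // r0:9,r1:Mul1,r2:Mul2,r3:Add2,r4:5
cycle 12: stall // r0:9,r1:Mul1,r2:Mul2,r3:Add2,r4:5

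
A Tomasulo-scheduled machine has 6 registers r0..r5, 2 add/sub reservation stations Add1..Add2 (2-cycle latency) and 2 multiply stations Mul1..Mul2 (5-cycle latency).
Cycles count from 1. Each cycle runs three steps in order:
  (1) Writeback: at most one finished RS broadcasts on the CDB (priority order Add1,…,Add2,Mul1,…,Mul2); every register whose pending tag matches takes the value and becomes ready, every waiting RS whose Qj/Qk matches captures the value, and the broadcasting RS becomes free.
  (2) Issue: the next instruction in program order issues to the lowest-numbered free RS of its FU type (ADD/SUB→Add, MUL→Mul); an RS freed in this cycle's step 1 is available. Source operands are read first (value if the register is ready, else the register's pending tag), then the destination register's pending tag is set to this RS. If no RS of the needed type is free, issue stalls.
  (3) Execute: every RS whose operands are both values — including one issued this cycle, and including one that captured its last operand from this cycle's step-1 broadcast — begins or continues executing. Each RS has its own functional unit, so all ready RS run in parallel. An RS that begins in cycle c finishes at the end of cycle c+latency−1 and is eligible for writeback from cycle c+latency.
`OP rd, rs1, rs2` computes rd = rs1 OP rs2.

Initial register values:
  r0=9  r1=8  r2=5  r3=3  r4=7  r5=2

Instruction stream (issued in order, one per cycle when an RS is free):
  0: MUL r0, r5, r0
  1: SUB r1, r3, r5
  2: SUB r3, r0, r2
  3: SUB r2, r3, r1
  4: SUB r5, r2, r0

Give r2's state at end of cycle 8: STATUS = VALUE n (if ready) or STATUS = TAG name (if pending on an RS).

STATUS = TAG Add1

cycle 1: issue MUL r0<-Mul1 // r0:Mul1,r1:8,r2:5,r3:3,r4:7,r5:2
cycle 2: issue SUB r1<-Add1 // r0:Mul1,r1:Add1,r2:5,r3:3,r4:7,r5:2
cycle 3: issue SUB r3<-Add2 // r0:Mul1,r1:Add1,r2:5,r3:Add2,r4:7,r5:2
cycle 4: CDB Add1=1; issue SUB r2<-Add1 // r0:Mul1,r1:1,r2:Add1,r3:Add2,r4:7,r5:2
cycle 5: stall // r0:Mul1,r1:1,r2:Add1,r3:Add2,r4:7,r5:2
cycle 6: CDB Mul1=18; stall // r0:18,r1:1,r2:Add1,r3:Add2,r4:7,r5:2
cycle 7: stall // r0:18,r1:1,r2:Add1,r3:Add2,r4:7,r5:2
cycle 8: CDB Add2=13; issue SUB r5<-Add2 // r0:18,r1:1,r2:Add1,r3:13,r4:7,r5:Add2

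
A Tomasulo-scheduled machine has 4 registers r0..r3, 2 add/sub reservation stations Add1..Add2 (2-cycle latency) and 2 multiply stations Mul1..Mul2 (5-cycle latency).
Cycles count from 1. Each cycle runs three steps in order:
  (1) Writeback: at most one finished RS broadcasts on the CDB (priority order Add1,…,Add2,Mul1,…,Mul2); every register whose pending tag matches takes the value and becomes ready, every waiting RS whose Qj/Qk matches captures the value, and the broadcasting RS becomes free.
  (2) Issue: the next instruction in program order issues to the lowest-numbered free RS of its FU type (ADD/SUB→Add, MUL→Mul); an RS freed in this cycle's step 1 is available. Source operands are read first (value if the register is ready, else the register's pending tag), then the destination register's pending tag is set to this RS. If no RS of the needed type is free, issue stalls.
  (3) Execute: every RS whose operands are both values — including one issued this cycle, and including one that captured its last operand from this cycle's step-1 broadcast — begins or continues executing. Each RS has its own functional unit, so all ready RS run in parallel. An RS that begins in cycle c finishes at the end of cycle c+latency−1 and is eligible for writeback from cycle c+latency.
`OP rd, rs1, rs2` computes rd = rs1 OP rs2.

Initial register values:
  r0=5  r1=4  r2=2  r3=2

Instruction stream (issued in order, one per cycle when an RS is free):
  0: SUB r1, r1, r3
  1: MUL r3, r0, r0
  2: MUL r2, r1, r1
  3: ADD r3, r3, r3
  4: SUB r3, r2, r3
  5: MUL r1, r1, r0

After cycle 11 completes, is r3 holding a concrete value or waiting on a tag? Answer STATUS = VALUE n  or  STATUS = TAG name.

STATUS = VALUE -46

c1: issue SUB r1<-Add1 | r0:5,r1:Add1,r2:2,r3:2
c2: issue MUL r3<-Mul1 | r0:5,r1:Add1,r2:2,r3:Mul1
c3: CDB Add1=2; issue MUL r2<-Mul2 | r0:5,r1:2,r2:Mul2,r3:Mul1
c4: issue ADD r3<-Add1 | r0:5,r1:2,r2:Mul2,r3:Add1
c5: issue SUB r3<-Add2 | r0:5,r1:2,r2:Mul2,r3:Add2
c6: stall | r0:5,r1:2,r2:Mul2,r3:Add2
c7: CDB Mul1=25; issue MUL r1<-Mul1 | r0:5,r1:Mul1,r2:Mul2,r3:Add2
c8: CDB Mul2=4 | r0:5,r1:Mul1,r2:4,r3:Add2
c9: CDB Add1=50 | r0:5,r1:Mul1,r2:4,r3:Add2
c10: - | r0:5,r1:Mul1,r2:4,r3:Add2
c11: CDB Add2=-46 | r0:5,r1:Mul1,r2:4,r3:-46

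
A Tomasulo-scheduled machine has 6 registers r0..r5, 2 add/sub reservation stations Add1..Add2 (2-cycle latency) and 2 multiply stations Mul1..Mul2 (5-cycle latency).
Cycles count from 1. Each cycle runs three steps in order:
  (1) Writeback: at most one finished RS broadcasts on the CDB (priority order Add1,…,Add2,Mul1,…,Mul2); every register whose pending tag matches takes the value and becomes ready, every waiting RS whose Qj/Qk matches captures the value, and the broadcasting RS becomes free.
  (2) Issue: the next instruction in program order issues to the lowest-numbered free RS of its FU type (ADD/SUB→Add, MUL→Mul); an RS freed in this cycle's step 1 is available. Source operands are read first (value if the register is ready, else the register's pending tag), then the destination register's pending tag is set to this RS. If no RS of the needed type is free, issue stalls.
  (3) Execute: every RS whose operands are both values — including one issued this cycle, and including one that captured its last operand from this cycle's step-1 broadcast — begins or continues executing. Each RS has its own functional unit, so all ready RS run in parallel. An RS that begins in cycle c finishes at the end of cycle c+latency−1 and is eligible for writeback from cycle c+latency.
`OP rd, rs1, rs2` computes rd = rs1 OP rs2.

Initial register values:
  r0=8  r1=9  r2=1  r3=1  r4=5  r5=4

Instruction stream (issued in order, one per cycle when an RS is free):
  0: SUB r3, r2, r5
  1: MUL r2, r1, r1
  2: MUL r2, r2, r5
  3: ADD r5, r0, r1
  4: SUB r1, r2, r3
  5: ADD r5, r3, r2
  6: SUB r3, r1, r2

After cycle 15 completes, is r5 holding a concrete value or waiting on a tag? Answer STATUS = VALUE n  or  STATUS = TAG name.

  c1: issue SUB r3<-Add1  regs: r0:8,r1:9,r2:1,r3:Add1,r4:5,r5:4
  c2: issue MUL r2<-Mul1  regs: r0:8,r1:9,r2:Mul1,r3:Add1,r4:5,r5:4
  c3: CDB Add1=-3; issue MUL r2<-Mul2  regs: r0:8,r1:9,r2:Mul2,r3:-3,r4:5,r5:4
  c4: issue ADD r5<-Add1  regs: r0:8,r1:9,r2:Mul2,r3:-3,r4:5,r5:Add1
  c5: issue SUB r1<-Add2  regs: r0:8,r1:Add2,r2:Mul2,r3:-3,r4:5,r5:Add1
  c6: CDB Add1=17; issue ADD r5<-Add1  regs: r0:8,r1:Add2,r2:Mul2,r3:-3,r4:5,r5:Add1
  c7: CDB Mul1=81; stall  regs: r0:8,r1:Add2,r2:Mul2,r3:-3,r4:5,r5:Add1
  c8: stall  regs: r0:8,r1:Add2,r2:Mul2,r3:-3,r4:5,r5:Add1
  c9: stall  regs: r0:8,r1:Add2,r2:Mul2,r3:-3,r4:5,r5:Add1
  c10: stall  regs: r0:8,r1:Add2,r2:Mul2,r3:-3,r4:5,r5:Add1
  c11: stall  regs: r0:8,r1:Add2,r2:Mul2,r3:-3,r4:5,r5:Add1
  c12: CDB Mul2=324; stall  regs: r0:8,r1:Add2,r2:324,r3:-3,r4:5,r5:Add1
  c13: stall  regs: r0:8,r1:Add2,r2:324,r3:-3,r4:5,r5:Add1
  c14: CDB Add1=321; issue SUB r3<-Add1  regs: r0:8,r1:Add2,r2:324,r3:Add1,r4:5,r5:321
  c15: CDB Add2=327  regs: r0:8,r1:327,r2:324,r3:Add1,r4:5,r5:321

STATUS = VALUE 321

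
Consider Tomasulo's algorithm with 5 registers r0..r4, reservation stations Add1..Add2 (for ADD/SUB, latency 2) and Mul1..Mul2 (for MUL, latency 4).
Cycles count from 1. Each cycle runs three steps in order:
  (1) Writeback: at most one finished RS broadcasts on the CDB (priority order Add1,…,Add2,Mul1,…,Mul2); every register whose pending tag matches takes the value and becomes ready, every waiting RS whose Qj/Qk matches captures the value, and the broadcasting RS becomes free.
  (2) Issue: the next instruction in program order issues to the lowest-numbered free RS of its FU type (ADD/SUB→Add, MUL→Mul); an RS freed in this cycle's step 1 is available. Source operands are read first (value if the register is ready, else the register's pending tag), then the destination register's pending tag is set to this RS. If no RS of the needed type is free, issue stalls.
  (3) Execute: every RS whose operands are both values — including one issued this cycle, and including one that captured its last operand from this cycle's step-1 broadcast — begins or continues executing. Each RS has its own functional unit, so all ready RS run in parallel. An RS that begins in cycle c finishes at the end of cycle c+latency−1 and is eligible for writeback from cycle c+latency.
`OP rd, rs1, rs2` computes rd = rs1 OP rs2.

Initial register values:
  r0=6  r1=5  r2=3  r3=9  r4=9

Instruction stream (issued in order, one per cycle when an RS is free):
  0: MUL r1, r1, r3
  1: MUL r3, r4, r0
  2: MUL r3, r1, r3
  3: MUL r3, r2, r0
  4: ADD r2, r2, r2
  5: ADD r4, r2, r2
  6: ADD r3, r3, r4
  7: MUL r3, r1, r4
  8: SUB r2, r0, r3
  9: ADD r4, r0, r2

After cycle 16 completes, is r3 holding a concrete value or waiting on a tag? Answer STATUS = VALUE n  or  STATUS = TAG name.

STATUS = VALUE 540

c1: issue MUL r1<-Mul1 | r0:6,r1:Mul1,r2:3,r3:9,r4:9
c2: issue MUL r3<-Mul2 | r0:6,r1:Mul1,r2:3,r3:Mul2,r4:9
c3: stall | r0:6,r1:Mul1,r2:3,r3:Mul2,r4:9
c4: stall | r0:6,r1:Mul1,r2:3,r3:Mul2,r4:9
c5: CDB Mul1=45; issue MUL r3<-Mul1 | r0:6,r1:45,r2:3,r3:Mul1,r4:9
c6: CDB Mul2=54; issue MUL r3<-Mul2 | r0:6,r1:45,r2:3,r3:Mul2,r4:9
c7: issue ADD r2<-Add1 | r0:6,r1:45,r2:Add1,r3:Mul2,r4:9
c8: issue ADD r4<-Add2 | r0:6,r1:45,r2:Add1,r3:Mul2,r4:Add2
c9: CDB Add1=6; issue ADD r3<-Add1 | r0:6,r1:45,r2:6,r3:Add1,r4:Add2
c10: CDB Mul1=2430; issue MUL r3<-Mul1 | r0:6,r1:45,r2:6,r3:Mul1,r4:Add2
c11: CDB Add2=12; issue SUB r2<-Add2 | r0:6,r1:45,r2:Add2,r3:Mul1,r4:12
c12: CDB Mul2=18; stall | r0:6,r1:45,r2:Add2,r3:Mul1,r4:12
c13: stall | r0:6,r1:45,r2:Add2,r3:Mul1,r4:12
c14: CDB Add1=30; issue ADD r4<-Add1 | r0:6,r1:45,r2:Add2,r3:Mul1,r4:Add1
c15: CDB Mul1=540 | r0:6,r1:45,r2:Add2,r3:540,r4:Add1
c16: - | r0:6,r1:45,r2:Add2,r3:540,r4:Add1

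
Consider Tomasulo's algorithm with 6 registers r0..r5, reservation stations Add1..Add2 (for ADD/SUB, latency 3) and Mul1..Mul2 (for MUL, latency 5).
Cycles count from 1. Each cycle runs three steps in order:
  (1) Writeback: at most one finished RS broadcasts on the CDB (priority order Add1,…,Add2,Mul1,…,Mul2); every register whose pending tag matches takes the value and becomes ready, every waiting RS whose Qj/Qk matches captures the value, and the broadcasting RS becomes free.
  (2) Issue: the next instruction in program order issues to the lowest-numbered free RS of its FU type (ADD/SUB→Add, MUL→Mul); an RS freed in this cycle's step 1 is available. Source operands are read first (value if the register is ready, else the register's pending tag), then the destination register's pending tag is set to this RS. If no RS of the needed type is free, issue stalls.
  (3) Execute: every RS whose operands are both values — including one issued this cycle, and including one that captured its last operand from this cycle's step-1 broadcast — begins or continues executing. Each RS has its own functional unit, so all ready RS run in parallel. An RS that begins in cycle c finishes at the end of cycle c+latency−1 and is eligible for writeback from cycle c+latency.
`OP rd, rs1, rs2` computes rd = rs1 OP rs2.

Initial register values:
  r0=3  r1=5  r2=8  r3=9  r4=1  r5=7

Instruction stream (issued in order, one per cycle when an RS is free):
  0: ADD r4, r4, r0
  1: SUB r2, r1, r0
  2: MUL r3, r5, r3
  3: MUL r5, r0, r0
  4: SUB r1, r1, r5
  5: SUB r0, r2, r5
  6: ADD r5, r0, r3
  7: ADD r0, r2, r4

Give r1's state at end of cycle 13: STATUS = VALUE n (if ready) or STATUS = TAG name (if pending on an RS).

c1: issue ADD r4<-Add1 | r0:3,r1:5,r2:8,r3:9,r4:Add1,r5:7
c2: issue SUB r2<-Add2 | r0:3,r1:5,r2:Add2,r3:9,r4:Add1,r5:7
c3: issue MUL r3<-Mul1 | r0:3,r1:5,r2:Add2,r3:Mul1,r4:Add1,r5:7
c4: CDB Add1=4; issue MUL r5<-Mul2 | r0:3,r1:5,r2:Add2,r3:Mul1,r4:4,r5:Mul2
c5: CDB Add2=2; issue SUB r1<-Add1 | r0:3,r1:Add1,r2:2,r3:Mul1,r4:4,r5:Mul2
c6: issue SUB r0<-Add2 | r0:Add2,r1:Add1,r2:2,r3:Mul1,r4:4,r5:Mul2
c7: stall | r0:Add2,r1:Add1,r2:2,r3:Mul1,r4:4,r5:Mul2
c8: CDB Mul1=63; stall | r0:Add2,r1:Add1,r2:2,r3:63,r4:4,r5:Mul2
c9: CDB Mul2=9; stall | r0:Add2,r1:Add1,r2:2,r3:63,r4:4,r5:9
c10: stall | r0:Add2,r1:Add1,r2:2,r3:63,r4:4,r5:9
c11: stall | r0:Add2,r1:Add1,r2:2,r3:63,r4:4,r5:9
c12: CDB Add1=-4; issue ADD r5<-Add1 | r0:Add2,r1:-4,r2:2,r3:63,r4:4,r5:Add1
c13: CDB Add2=-7; issue ADD r0<-Add2 | r0:Add2,r1:-4,r2:2,r3:63,r4:4,r5:Add1

STATUS = VALUE -4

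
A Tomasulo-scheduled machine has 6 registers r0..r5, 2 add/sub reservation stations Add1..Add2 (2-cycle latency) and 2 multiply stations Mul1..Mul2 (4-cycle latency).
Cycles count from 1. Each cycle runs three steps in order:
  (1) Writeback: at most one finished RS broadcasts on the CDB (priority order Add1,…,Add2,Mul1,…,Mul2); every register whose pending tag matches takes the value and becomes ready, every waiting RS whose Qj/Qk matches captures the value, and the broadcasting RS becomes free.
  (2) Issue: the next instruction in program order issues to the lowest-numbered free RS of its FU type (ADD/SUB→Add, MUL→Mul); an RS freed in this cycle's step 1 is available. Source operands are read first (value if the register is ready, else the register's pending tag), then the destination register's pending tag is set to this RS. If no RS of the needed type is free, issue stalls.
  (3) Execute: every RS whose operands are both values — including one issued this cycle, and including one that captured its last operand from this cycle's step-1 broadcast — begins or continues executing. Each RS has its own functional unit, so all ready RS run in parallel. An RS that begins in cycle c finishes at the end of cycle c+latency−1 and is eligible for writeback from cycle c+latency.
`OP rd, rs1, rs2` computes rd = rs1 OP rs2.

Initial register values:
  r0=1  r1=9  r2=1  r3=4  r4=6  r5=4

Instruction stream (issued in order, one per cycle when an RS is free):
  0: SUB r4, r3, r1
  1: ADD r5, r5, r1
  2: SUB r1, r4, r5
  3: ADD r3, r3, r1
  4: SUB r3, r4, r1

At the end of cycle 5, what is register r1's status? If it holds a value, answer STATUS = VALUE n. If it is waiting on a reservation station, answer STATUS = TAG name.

c1: issue SUB r4<-Add1 | r0:1,r1:9,r2:1,r3:4,r4:Add1,r5:4
c2: issue ADD r5<-Add2 | r0:1,r1:9,r2:1,r3:4,r4:Add1,r5:Add2
c3: CDB Add1=-5; issue SUB r1<-Add1 | r0:1,r1:Add1,r2:1,r3:4,r4:-5,r5:Add2
c4: CDB Add2=13; issue ADD r3<-Add2 | r0:1,r1:Add1,r2:1,r3:Add2,r4:-5,r5:13
c5: stall | r0:1,r1:Add1,r2:1,r3:Add2,r4:-5,r5:13

STATUS = TAG Add1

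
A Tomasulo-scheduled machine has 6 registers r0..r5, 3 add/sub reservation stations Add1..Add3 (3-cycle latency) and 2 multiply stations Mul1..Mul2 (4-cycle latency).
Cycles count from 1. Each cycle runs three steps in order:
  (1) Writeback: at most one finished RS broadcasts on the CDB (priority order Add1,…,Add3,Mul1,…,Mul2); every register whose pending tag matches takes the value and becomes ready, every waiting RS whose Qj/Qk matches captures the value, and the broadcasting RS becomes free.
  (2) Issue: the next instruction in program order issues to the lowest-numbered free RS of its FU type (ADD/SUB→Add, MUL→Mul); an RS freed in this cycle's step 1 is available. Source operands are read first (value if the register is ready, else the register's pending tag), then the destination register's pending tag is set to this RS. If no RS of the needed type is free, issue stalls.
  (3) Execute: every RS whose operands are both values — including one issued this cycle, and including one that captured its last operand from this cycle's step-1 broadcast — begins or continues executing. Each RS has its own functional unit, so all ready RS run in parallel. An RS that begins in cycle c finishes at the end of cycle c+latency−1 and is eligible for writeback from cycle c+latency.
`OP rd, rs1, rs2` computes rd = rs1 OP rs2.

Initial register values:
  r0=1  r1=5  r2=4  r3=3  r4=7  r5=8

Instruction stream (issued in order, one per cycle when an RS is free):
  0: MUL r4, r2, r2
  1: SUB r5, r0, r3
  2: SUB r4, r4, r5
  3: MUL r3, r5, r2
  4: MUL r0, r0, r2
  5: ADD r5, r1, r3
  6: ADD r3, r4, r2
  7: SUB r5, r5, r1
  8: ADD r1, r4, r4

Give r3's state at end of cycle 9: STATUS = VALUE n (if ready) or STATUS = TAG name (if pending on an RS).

STATUS = TAG Add3

cycle 1: issue MUL r4<-Mul1 // r0:1,r1:5,r2:4,r3:3,r4:Mul1,r5:8
cycle 2: issue SUB r5<-Add1 // r0:1,r1:5,r2:4,r3:3,r4:Mul1,r5:Add1
cycle 3: issue SUB r4<-Add2 // r0:1,r1:5,r2:4,r3:3,r4:Add2,r5:Add1
cycle 4: issue MUL r3<-Mul2 // r0:1,r1:5,r2:4,r3:Mul2,r4:Add2,r5:Add1
cycle 5: CDB Add1=-2; stall // r0:1,r1:5,r2:4,r3:Mul2,r4:Add2,r5:-2
cycle 6: CDB Mul1=16; issue MUL r0<-Mul1 // r0:Mul1,r1:5,r2:4,r3:Mul2,r4:Add2,r5:-2
cycle 7: issue ADD r5<-Add1 // r0:Mul1,r1:5,r2:4,r3:Mul2,r4:Add2,r5:Add1
cycle 8: issue ADD r3<-Add3 // r0:Mul1,r1:5,r2:4,r3:Add3,r4:Add2,r5:Add1
cycle 9: CDB Add2=18; issue SUB r5<-Add2 // r0:Mul1,r1:5,r2:4,r3:Add3,r4:18,r5:Add2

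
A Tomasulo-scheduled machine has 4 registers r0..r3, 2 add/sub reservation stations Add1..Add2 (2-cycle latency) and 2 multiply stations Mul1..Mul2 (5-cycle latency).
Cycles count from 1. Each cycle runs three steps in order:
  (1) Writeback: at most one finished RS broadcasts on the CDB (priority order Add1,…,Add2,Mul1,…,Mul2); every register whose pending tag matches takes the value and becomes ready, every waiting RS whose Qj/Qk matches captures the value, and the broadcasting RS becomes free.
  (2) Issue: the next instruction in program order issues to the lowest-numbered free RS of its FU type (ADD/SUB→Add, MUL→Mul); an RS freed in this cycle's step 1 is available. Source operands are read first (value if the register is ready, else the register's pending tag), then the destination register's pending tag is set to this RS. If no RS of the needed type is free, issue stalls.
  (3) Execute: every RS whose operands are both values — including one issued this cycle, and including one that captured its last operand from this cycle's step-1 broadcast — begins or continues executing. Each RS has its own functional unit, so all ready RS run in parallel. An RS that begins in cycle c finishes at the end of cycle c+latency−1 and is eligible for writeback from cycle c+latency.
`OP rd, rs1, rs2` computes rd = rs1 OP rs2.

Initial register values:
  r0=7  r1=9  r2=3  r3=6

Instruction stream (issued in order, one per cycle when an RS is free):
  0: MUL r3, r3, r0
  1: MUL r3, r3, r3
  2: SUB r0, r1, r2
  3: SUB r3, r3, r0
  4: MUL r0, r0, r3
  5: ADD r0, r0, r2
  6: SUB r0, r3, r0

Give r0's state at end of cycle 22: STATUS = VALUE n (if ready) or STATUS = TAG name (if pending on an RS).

STATUS = VALUE -8793

cycle 1: issue MUL r3<-Mul1 // r0:7,r1:9,r2:3,r3:Mul1
cycle 2: issue MUL r3<-Mul2 // r0:7,r1:9,r2:3,r3:Mul2
cycle 3: issue SUB r0<-Add1 // r0:Add1,r1:9,r2:3,r3:Mul2
cycle 4: issue SUB r3<-Add2 // r0:Add1,r1:9,r2:3,r3:Add2
cycle 5: CDB Add1=6; stall // r0:6,r1:9,r2:3,r3:Add2
cycle 6: CDB Mul1=42; issue MUL r0<-Mul1 // r0:Mul1,r1:9,r2:3,r3:Add2
cycle 7: issue ADD r0<-Add1 // r0:Add1,r1:9,r2:3,r3:Add2
cycle 8: stall // r0:Add1,r1:9,r2:3,r3:Add2
cycle 9: stall // r0:Add1,r1:9,r2:3,r3:Add2
cycle 10: stall // r0:Add1,r1:9,r2:3,r3:Add2
cycle 11: CDB Mul2=1764; stall // r0:Add1,r1:9,r2:3,r3:Add2
cycle 12: stall // r0:Add1,r1:9,r2:3,r3:Add2
cycle 13: CDB Add2=1758; issue SUB r0<-Add2 // r0:Add2,r1:9,r2:3,r3:1758
cycle 14: - // r0:Add2,r1:9,r2:3,r3:1758
cycle 15: - // r0:Add2,r1:9,r2:3,r3:1758
cycle 16: - // r0:Add2,r1:9,r2:3,r3:1758
cycle 17: - // r0:Add2,r1:9,r2:3,r3:1758
cycle 18: CDB Mul1=10548 // r0:Add2,r1:9,r2:3,r3:1758
cycle 19: - // r0:Add2,r1:9,r2:3,r3:1758
cycle 20: CDB Add1=10551 // r0:Add2,r1:9,r2:3,r3:1758
cycle 21: - // r0:Add2,r1:9,r2:3,r3:1758
cycle 22: CDB Add2=-8793 // r0:-8793,r1:9,r2:3,r3:1758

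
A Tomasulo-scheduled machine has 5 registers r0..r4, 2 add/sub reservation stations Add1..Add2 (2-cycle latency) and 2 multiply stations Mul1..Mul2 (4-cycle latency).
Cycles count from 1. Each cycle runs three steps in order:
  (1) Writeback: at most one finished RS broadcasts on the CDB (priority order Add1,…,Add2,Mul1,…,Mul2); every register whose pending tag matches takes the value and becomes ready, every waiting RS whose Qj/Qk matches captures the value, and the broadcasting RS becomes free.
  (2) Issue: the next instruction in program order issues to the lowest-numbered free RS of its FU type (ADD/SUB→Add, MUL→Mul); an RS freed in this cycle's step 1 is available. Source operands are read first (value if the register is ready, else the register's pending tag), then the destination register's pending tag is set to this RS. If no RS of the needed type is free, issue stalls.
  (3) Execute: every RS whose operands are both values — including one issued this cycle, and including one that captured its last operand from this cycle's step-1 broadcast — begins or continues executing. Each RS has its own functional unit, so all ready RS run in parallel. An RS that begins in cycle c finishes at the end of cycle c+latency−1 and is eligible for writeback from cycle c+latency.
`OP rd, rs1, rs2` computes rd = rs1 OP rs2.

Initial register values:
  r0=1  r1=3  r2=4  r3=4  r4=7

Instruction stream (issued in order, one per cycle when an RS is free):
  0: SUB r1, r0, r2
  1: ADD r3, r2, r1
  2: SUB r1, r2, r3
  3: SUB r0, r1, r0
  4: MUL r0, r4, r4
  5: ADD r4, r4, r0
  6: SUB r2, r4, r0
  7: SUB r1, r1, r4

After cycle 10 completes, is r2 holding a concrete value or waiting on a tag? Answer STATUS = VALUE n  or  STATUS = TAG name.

STATUS = TAG Add2

c1: issue SUB r1<-Add1 | r0:1,r1:Add1,r2:4,r3:4,r4:7
c2: issue ADD r3<-Add2 | r0:1,r1:Add1,r2:4,r3:Add2,r4:7
c3: CDB Add1=-3; issue SUB r1<-Add1 | r0:1,r1:Add1,r2:4,r3:Add2,r4:7
c4: stall | r0:1,r1:Add1,r2:4,r3:Add2,r4:7
c5: CDB Add2=1; issue SUB r0<-Add2 | r0:Add2,r1:Add1,r2:4,r3:1,r4:7
c6: issue MUL r0<-Mul1 | r0:Mul1,r1:Add1,r2:4,r3:1,r4:7
c7: CDB Add1=3; issue ADD r4<-Add1 | r0:Mul1,r1:3,r2:4,r3:1,r4:Add1
c8: stall | r0:Mul1,r1:3,r2:4,r3:1,r4:Add1
c9: CDB Add2=2; issue SUB r2<-Add2 | r0:Mul1,r1:3,r2:Add2,r3:1,r4:Add1
c10: CDB Mul1=49; stall | r0:49,r1:3,r2:Add2,r3:1,r4:Add1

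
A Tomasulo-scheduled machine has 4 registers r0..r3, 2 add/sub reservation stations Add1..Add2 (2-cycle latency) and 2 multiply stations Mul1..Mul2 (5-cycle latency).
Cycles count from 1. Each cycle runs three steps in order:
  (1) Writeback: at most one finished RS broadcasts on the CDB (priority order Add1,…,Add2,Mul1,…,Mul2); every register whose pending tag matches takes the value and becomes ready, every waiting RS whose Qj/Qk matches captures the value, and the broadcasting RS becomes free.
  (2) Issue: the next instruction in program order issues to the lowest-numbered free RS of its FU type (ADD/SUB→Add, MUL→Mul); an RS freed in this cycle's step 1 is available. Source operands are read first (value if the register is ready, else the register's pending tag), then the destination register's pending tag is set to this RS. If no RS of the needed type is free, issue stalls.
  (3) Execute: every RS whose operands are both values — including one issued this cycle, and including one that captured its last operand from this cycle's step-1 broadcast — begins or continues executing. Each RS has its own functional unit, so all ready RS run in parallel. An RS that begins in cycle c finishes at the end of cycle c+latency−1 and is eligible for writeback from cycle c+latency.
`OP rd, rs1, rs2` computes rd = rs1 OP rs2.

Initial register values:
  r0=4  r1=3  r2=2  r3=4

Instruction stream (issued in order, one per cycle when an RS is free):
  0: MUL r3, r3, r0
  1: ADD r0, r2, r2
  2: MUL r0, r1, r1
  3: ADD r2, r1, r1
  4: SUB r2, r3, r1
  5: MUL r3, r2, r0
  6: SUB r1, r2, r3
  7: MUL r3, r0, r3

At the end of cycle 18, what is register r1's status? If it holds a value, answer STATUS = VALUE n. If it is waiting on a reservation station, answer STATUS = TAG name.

  c1: issue MUL r3<-Mul1  regs: r0:4,r1:3,r2:2,r3:Mul1
  c2: issue ADD r0<-Add1  regs: r0:Add1,r1:3,r2:2,r3:Mul1
  c3: issue MUL r0<-Mul2  regs: r0:Mul2,r1:3,r2:2,r3:Mul1
  c4: CDB Add1=4; issue ADD r2<-Add1  regs: r0:Mul2,r1:3,r2:Add1,r3:Mul1
  c5: issue SUB r2<-Add2  regs: r0:Mul2,r1:3,r2:Add2,r3:Mul1
  c6: CDB Add1=6; stall  regs: r0:Mul2,r1:3,r2:Add2,r3:Mul1
  c7: CDB Mul1=16; issue MUL r3<-Mul1  regs: r0:Mul2,r1:3,r2:Add2,r3:Mul1
  c8: CDB Mul2=9; issue SUB r1<-Add1  regs: r0:9,r1:Add1,r2:Add2,r3:Mul1
  c9: CDB Add2=13; issue MUL r3<-Mul2  regs: r0:9,r1:Add1,r2:13,r3:Mul2
  c10: -  regs: r0:9,r1:Add1,r2:13,r3:Mul2
  c11: -  regs: r0:9,r1:Add1,r2:13,r3:Mul2
  c12: -  regs: r0:9,r1:Add1,r2:13,r3:Mul2
  c13: -  regs: r0:9,r1:Add1,r2:13,r3:Mul2
  c14: CDB Mul1=117  regs: r0:9,r1:Add1,r2:13,r3:Mul2
  c15: -  regs: r0:9,r1:Add1,r2:13,r3:Mul2
  c16: CDB Add1=-104  regs: r0:9,r1:-104,r2:13,r3:Mul2
  c17: -  regs: r0:9,r1:-104,r2:13,r3:Mul2
  c18: -  regs: r0:9,r1:-104,r2:13,r3:Mul2

STATUS = VALUE -104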